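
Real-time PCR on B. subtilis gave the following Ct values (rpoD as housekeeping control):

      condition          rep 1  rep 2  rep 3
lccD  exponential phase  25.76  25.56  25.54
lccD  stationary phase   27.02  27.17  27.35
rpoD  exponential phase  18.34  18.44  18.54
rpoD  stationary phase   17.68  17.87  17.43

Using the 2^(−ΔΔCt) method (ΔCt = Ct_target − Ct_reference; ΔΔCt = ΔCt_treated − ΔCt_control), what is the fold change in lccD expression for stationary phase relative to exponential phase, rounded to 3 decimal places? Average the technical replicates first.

Mean Ct: lccD exponential phase 25.620; lccD stationary phase 27.180; rpoD exponential phase 18.440; rpoD stationary phase 17.660
ΔCt(exponential phase) = 25.620 − 18.440 = 7.180
ΔCt(stationary phase) = 27.180 − 17.660 = 9.520
ΔΔCt = 9.520 − 7.180 = 2.340
Fold change = 2^(−2.340) = 0.1975

0.198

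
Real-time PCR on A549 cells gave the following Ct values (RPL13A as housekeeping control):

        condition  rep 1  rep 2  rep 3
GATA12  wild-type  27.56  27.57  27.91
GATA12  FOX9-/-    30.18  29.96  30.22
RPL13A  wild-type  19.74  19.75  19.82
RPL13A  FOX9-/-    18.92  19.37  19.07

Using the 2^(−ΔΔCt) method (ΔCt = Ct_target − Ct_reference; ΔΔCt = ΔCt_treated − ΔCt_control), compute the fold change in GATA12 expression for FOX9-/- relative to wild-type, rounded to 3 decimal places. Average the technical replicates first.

Mean Ct: GATA12 wild-type 27.680; GATA12 FOX9-/- 30.120; RPL13A wild-type 19.770; RPL13A FOX9-/- 19.120
ΔCt(wild-type) = 27.680 − 19.770 = 7.910
ΔCt(FOX9-/-) = 30.120 − 19.120 = 11.000
ΔΔCt = 11.000 − 7.910 = 3.090
Fold change = 2^(−3.090) = 0.1174

0.117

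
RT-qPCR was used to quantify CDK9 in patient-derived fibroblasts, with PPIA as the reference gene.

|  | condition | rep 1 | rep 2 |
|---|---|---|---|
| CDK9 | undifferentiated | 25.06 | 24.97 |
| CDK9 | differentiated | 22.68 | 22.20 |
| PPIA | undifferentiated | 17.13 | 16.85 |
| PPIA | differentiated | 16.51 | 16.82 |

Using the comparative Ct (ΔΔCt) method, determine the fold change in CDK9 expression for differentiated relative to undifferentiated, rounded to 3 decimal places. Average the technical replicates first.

4.757

Mean Ct: CDK9 undifferentiated 25.015; CDK9 differentiated 22.440; PPIA undifferentiated 16.990; PPIA differentiated 16.665
ΔCt(undifferentiated) = 25.015 − 16.990 = 8.025
ΔCt(differentiated) = 22.440 − 16.665 = 5.775
ΔΔCt = 5.775 − 8.025 = -2.250
Fold change = 2^(−(-2.250)) = 2^2.250 = 4.7568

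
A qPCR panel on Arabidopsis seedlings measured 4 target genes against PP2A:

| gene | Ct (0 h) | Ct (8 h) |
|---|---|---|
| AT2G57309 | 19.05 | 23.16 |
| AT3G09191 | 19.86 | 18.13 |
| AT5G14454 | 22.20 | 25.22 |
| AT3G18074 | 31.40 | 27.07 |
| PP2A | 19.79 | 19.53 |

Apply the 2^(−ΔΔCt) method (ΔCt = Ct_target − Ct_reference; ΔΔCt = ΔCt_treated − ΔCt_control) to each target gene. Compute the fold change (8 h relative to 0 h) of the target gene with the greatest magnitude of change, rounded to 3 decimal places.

AT2G57309: ΔΔCt = (23.16−19.53) − (19.05−19.79) = 3.63 − (-0.74) = 4.37; fold change = 2^-4.37 = 0.048
AT3G09191: ΔΔCt = (18.13−19.53) − (19.86−19.79) = -1.40 − 0.07 = -1.47; fold change = 2^1.47 = 2.770
AT5G14454: ΔΔCt = (25.22−19.53) − (22.20−19.79) = 5.69 − 2.41 = 3.28; fold change = 2^-3.28 = 0.103
AT3G18074: ΔΔCt = (27.07−19.53) − (31.40−19.79) = 7.54 − 11.61 = -4.07; fold change = 2^4.07 = 16.795
AT2G57309 has the largest |ΔΔCt| = 4.37.

0.048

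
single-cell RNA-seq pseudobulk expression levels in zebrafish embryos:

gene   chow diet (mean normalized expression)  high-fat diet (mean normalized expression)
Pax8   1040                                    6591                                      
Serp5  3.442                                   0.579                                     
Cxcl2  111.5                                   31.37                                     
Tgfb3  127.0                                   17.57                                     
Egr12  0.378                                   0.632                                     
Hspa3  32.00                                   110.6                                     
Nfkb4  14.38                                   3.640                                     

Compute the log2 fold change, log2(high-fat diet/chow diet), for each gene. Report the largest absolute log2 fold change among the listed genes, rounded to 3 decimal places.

2.854

log2(6591/1040) = 2.664  (Pax8)
log2(0.579/3.442) = -2.572  (Serp5)
log2(31.37/111.5) = -1.830  (Cxcl2)
log2(17.57/127.0) = -2.854  (Tgfb3)
log2(0.632/0.378) = 0.742  (Egr12)
log2(110.6/32.00) = 1.789  (Hspa3)
log2(3.640/14.38) = -1.982  (Nfkb4)
The largest magnitude belongs to Tgfb3.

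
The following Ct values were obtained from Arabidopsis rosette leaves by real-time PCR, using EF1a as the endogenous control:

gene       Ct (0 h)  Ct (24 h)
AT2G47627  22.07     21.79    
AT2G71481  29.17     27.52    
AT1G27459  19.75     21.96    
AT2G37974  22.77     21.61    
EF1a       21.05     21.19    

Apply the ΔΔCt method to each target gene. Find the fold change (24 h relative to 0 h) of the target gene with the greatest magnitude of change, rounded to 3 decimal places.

AT2G47627: ΔΔCt = (21.79−21.19) − (22.07−21.05) = 0.60 − 1.02 = -0.42; fold change = 2^0.42 = 1.338
AT2G71481: ΔΔCt = (27.52−21.19) − (29.17−21.05) = 6.33 − 8.12 = -1.79; fold change = 2^1.79 = 3.458
AT1G27459: ΔΔCt = (21.96−21.19) − (19.75−21.05) = 0.77 − (-1.30) = 2.07; fold change = 2^-2.07 = 0.238
AT2G37974: ΔΔCt = (21.61−21.19) − (22.77−21.05) = 0.42 − 1.72 = -1.30; fold change = 2^1.30 = 2.462
AT1G27459 has the largest |ΔΔCt| = 2.07.

0.238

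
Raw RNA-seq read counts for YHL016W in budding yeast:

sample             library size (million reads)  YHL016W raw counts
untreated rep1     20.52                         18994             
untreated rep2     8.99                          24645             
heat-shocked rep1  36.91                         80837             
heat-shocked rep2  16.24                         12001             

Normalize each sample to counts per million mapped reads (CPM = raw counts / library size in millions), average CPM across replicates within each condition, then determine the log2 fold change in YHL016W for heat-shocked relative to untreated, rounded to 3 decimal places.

-0.324

CPM(untreated rep1) = 18994 / 20.52 = 925.6335
CPM(untreated rep2) = 24645 / 8.99 = 2741.3793
CPM(heat-shocked rep1) = 80837 / 36.91 = 2190.1111
CPM(heat-shocked rep2) = 12001 / 16.24 = 738.9778
mean CPM(untreated) = 1833.5064; mean CPM(heat-shocked) = 1464.5445
Fold change = 1464.5445 / 1833.5064 = 0.79877
log2(0.79877) = -0.3242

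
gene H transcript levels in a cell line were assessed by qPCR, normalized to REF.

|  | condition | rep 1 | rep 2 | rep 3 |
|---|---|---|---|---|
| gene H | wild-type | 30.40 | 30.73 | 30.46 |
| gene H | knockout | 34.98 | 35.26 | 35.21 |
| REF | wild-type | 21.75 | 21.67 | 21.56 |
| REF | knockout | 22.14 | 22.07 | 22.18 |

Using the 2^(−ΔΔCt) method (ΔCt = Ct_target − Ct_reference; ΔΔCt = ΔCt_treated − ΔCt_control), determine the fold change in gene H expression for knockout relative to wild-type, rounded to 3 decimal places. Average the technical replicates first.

Mean Ct: gene H wild-type 30.530; gene H knockout 35.150; REF wild-type 21.660; REF knockout 22.130
ΔCt(wild-type) = 30.530 − 21.660 = 8.870
ΔCt(knockout) = 35.150 − 22.130 = 13.020
ΔΔCt = 13.020 − 8.870 = 4.150
Fold change = 2^(−4.150) = 0.0563

0.056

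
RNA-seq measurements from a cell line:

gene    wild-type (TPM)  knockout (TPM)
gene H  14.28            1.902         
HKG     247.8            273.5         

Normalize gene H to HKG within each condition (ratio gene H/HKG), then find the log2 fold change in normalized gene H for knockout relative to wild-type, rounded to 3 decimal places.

gene H/HKG (wild-type) = 14.28 / 247.8 = 0.057627
gene H/HKG (knockout) = 1.902 / 273.5 = 0.0069543
Fold change = 0.0069543 / 0.057627 = 0.1207
log2(0.1207) = -3.0508

-3.051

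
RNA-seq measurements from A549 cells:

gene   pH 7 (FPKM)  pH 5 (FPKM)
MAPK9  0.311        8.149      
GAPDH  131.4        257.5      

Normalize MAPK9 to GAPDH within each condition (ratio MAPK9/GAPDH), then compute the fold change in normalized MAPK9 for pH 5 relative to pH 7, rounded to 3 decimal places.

MAPK9/GAPDH (pH 7) = 0.311 / 131.4 = 0.0023668
MAPK9/GAPDH (pH 5) = 8.149 / 257.5 = 0.031647
Fold change = 0.031647 / 0.0023668 = 13.3709

13.371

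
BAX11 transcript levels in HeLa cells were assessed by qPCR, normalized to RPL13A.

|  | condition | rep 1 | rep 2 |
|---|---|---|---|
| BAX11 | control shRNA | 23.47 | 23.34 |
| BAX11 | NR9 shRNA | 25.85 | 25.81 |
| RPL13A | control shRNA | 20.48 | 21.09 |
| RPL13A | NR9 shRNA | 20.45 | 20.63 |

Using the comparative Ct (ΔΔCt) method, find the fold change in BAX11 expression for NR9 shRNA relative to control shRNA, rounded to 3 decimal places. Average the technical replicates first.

Mean Ct: BAX11 control shRNA 23.405; BAX11 NR9 shRNA 25.830; RPL13A control shRNA 20.785; RPL13A NR9 shRNA 20.540
ΔCt(control shRNA) = 23.405 − 20.785 = 2.620
ΔCt(NR9 shRNA) = 25.830 − 20.540 = 5.290
ΔΔCt = 5.290 − 2.620 = 2.670
Fold change = 2^(−2.670) = 0.1571

0.157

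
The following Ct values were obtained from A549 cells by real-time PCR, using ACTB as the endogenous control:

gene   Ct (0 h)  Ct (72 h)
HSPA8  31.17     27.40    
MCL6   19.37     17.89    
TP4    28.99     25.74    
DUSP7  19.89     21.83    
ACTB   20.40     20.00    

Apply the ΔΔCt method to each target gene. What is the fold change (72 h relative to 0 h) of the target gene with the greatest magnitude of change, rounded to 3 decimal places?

HSPA8: ΔΔCt = (27.40−20.00) − (31.17−20.40) = 7.40 − 10.77 = -3.37; fold change = 2^3.37 = 10.339
MCL6: ΔΔCt = (17.89−20.00) − (19.37−20.40) = -2.11 − (-1.03) = -1.08; fold change = 2^1.08 = 2.114
TP4: ΔΔCt = (25.74−20.00) − (28.99−20.40) = 5.74 − 8.59 = -2.85; fold change = 2^2.85 = 7.210
DUSP7: ΔΔCt = (21.83−20.00) − (19.89−20.40) = 1.83 − (-0.51) = 2.34; fold change = 2^-2.34 = 0.198
HSPA8 has the largest |ΔΔCt| = 3.37.

10.339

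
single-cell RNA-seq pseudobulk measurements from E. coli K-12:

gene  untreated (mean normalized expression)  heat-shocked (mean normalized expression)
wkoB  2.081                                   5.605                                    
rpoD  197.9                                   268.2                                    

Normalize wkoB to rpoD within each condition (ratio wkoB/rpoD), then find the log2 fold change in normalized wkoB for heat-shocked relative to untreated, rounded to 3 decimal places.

0.991

wkoB/rpoD (untreated) = 2.081 / 197.9 = 0.010515
wkoB/rpoD (heat-shocked) = 5.605 / 268.2 = 0.020899
Fold change = 0.020899 / 0.010515 = 1.9874
log2(1.9874) = 0.9909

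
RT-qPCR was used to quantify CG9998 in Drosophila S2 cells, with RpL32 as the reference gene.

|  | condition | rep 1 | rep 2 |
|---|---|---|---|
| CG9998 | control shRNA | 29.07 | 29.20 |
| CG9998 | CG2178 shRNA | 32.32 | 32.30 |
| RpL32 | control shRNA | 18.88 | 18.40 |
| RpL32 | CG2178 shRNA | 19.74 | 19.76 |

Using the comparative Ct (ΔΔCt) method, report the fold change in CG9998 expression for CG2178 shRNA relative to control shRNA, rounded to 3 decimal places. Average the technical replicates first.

0.239

Mean Ct: CG9998 control shRNA 29.135; CG9998 CG2178 shRNA 32.310; RpL32 control shRNA 18.640; RpL32 CG2178 shRNA 19.750
ΔCt(control shRNA) = 29.135 − 18.640 = 10.495
ΔCt(CG2178 shRNA) = 32.310 − 19.750 = 12.560
ΔΔCt = 12.560 − 10.495 = 2.065
Fold change = 2^(−2.065) = 0.2390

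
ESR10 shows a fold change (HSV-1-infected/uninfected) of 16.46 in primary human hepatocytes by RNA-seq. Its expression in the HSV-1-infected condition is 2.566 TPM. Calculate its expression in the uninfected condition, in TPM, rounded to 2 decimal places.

0.16

uninfected expression = 2.566 / 16.46 = 0.16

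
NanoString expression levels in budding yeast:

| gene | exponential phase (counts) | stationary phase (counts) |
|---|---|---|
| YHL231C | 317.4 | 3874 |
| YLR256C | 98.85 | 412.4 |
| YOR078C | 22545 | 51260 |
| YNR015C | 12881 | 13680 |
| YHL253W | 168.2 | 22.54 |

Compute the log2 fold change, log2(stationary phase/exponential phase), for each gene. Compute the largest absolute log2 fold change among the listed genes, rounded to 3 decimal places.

log2(3874/317.4) = 3.609  (YHL231C)
log2(412.4/98.85) = 2.061  (YLR256C)
log2(51260/22545) = 1.185  (YOR078C)
log2(13680/12881) = 0.087  (YNR015C)
log2(22.54/168.2) = -2.900  (YHL253W)
The largest magnitude belongs to YHL231C.

3.609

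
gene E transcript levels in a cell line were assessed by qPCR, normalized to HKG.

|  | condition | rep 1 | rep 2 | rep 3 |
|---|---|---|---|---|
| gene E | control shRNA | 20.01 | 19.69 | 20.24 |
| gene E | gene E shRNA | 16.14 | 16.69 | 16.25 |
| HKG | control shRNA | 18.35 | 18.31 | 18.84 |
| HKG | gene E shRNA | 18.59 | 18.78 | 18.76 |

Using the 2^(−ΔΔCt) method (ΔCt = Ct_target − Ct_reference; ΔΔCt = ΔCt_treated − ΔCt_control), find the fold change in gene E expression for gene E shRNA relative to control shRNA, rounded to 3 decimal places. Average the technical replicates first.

Mean Ct: gene E control shRNA 19.980; gene E gene E shRNA 16.360; HKG control shRNA 18.500; HKG gene E shRNA 18.710
ΔCt(control shRNA) = 19.980 − 18.500 = 1.480
ΔCt(gene E shRNA) = 16.360 − 18.710 = -2.350
ΔΔCt = -2.350 − 1.480 = -3.830
Fold change = 2^(−(-3.830)) = 2^3.830 = 14.2215

14.221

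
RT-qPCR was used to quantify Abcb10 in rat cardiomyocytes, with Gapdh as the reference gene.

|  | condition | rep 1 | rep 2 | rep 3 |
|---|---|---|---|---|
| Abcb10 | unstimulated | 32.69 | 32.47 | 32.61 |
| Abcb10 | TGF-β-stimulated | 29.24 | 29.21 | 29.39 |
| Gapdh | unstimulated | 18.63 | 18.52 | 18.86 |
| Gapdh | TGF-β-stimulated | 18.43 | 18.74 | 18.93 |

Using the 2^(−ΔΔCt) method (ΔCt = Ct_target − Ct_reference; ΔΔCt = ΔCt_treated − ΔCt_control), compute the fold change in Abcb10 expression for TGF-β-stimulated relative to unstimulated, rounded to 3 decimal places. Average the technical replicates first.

Mean Ct: Abcb10 unstimulated 32.590; Abcb10 TGF-β-stimulated 29.280; Gapdh unstimulated 18.670; Gapdh TGF-β-stimulated 18.700
ΔCt(unstimulated) = 32.590 − 18.670 = 13.920
ΔCt(TGF-β-stimulated) = 29.280 − 18.700 = 10.580
ΔΔCt = 10.580 − 13.920 = -3.340
Fold change = 2^(−(-3.340)) = 2^3.340 = 10.1261

10.126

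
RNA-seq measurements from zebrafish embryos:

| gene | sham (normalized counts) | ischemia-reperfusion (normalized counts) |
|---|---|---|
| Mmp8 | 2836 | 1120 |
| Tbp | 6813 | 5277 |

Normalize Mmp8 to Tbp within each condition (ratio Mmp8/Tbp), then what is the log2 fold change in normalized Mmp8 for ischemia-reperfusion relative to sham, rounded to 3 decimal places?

Mmp8/Tbp (sham) = 2836 / 6813 = 0.41626
Mmp8/Tbp (ischemia-reperfusion) = 1120 / 5277 = 0.21224
Fold change = 0.21224 / 0.41626 = 0.5099
log2(0.5099) = -0.9718

-0.972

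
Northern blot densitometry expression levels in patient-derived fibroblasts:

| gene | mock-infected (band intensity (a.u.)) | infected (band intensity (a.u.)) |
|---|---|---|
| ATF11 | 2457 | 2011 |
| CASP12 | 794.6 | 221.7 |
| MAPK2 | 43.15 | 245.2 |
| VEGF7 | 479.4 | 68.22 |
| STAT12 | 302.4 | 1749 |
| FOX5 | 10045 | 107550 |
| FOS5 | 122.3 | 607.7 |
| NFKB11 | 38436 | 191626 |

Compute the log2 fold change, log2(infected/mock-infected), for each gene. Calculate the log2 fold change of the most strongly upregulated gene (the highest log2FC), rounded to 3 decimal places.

3.420

log2(2011/2457) = -0.289  (ATF11)
log2(221.7/794.6) = -1.842  (CASP12)
log2(245.2/43.15) = 2.507  (MAPK2)
log2(68.22/479.4) = -2.813  (VEGF7)
log2(1749/302.4) = 2.532  (STAT12)
log2(107550/10045) = 3.420  (FOX5)
log2(607.7/122.3) = 2.313  (FOS5)
log2(191626/38436) = 2.318  (NFKB11)
FOX5 is most strongly upregulated.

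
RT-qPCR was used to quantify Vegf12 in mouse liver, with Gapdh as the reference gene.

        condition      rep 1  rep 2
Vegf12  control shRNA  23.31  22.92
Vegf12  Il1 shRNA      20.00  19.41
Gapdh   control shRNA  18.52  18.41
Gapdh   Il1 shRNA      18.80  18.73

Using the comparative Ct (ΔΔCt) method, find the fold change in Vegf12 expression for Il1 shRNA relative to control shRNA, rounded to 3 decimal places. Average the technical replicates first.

Mean Ct: Vegf12 control shRNA 23.115; Vegf12 Il1 shRNA 19.705; Gapdh control shRNA 18.465; Gapdh Il1 shRNA 18.765
ΔCt(control shRNA) = 23.115 − 18.465 = 4.650
ΔCt(Il1 shRNA) = 19.705 − 18.765 = 0.940
ΔΔCt = 0.940 − 4.650 = -3.710
Fold change = 2^(−(-3.710)) = 2^3.710 = 13.0864

13.086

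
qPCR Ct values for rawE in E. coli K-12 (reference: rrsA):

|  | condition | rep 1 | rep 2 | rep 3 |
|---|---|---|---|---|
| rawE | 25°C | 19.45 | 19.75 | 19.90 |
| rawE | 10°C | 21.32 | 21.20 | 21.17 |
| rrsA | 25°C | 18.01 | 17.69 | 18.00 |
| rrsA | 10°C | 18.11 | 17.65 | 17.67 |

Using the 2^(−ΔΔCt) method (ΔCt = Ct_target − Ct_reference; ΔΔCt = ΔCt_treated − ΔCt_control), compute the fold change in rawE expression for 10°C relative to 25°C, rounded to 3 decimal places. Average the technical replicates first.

0.325

Mean Ct: rawE 25°C 19.700; rawE 10°C 21.230; rrsA 25°C 17.900; rrsA 10°C 17.810
ΔCt(25°C) = 19.700 − 17.900 = 1.800
ΔCt(10°C) = 21.230 − 17.810 = 3.420
ΔΔCt = 3.420 − 1.800 = 1.620
Fold change = 2^(−1.620) = 0.3253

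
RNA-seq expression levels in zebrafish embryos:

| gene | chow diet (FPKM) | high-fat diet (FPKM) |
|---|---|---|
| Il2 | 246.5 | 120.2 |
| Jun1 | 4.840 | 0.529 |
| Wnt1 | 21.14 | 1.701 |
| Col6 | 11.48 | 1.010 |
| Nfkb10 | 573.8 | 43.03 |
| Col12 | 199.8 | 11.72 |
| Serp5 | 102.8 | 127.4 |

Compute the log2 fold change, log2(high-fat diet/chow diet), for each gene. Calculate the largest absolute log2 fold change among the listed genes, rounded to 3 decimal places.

4.092

log2(120.2/246.5) = -1.036  (Il2)
log2(0.529/4.840) = -3.194  (Jun1)
log2(1.701/21.14) = -3.636  (Wnt1)
log2(1.010/11.48) = -3.507  (Col6)
log2(43.03/573.8) = -3.737  (Nfkb10)
log2(11.72/199.8) = -4.092  (Col12)
log2(127.4/102.8) = 0.310  (Serp5)
The largest magnitude belongs to Col12.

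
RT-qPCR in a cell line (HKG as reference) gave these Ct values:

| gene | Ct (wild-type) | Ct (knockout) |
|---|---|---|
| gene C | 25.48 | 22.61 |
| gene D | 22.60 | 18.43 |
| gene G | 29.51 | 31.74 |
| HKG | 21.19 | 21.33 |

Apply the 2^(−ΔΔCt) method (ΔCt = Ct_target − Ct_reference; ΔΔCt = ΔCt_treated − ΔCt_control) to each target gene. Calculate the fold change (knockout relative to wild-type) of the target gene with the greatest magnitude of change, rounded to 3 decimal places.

gene C: ΔΔCt = (22.61−21.33) − (25.48−21.19) = 1.28 − 4.29 = -3.01; fold change = 2^3.01 = 8.056
gene D: ΔΔCt = (18.43−21.33) − (22.60−21.19) = -2.90 − 1.41 = -4.31; fold change = 2^4.31 = 19.835
gene G: ΔΔCt = (31.74−21.33) − (29.51−21.19) = 10.41 − 8.32 = 2.09; fold change = 2^-2.09 = 0.235
gene D has the largest |ΔΔCt| = 4.31.

19.835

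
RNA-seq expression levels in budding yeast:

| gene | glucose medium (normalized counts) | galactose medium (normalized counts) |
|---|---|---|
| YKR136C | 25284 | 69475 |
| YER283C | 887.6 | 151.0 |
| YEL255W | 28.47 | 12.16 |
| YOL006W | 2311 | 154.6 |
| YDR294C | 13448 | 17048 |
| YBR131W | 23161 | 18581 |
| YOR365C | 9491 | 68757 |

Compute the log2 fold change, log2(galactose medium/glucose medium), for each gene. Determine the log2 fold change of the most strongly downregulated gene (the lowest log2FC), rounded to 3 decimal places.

log2(69475/25284) = 1.458  (YKR136C)
log2(151.0/887.6) = -2.555  (YER283C)
log2(12.16/28.47) = -1.227  (YEL255W)
log2(154.6/2311) = -3.902  (YOL006W)
log2(17048/13448) = 0.342  (YDR294C)
log2(18581/23161) = -0.318  (YBR131W)
log2(68757/9491) = 2.857  (YOR365C)
YOL006W is most strongly downregulated.

-3.902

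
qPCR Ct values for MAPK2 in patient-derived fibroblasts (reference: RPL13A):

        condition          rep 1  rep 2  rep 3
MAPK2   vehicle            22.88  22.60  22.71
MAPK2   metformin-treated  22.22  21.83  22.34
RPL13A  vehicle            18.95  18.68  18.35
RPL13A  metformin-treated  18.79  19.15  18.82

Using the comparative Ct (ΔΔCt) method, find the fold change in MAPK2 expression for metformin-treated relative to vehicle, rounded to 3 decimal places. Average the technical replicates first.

1.815

Mean Ct: MAPK2 vehicle 22.730; MAPK2 metformin-treated 22.130; RPL13A vehicle 18.660; RPL13A metformin-treated 18.920
ΔCt(vehicle) = 22.730 − 18.660 = 4.070
ΔCt(metformin-treated) = 22.130 − 18.920 = 3.210
ΔΔCt = 3.210 − 4.070 = -0.860
Fold change = 2^(−(-0.860)) = 2^0.860 = 1.8150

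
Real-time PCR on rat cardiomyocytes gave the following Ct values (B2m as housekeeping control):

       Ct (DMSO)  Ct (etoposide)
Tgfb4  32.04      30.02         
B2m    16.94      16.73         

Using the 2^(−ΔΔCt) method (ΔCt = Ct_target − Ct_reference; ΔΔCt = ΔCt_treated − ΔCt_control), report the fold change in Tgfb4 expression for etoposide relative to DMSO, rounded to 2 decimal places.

ΔCt(DMSO) = 32.040 − 16.940 = 15.100
ΔCt(etoposide) = 30.020 − 16.730 = 13.290
ΔΔCt = 13.290 − 15.100 = -1.810
Fold change = 2^(−(-1.810)) = 2^1.810 = 3.506

3.51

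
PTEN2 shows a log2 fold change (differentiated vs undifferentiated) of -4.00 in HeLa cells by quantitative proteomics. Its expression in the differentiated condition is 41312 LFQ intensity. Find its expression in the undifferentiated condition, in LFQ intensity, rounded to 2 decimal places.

Fold change = 2^(-4.00) = 0.0625
undifferentiated expression = 41312 / 0.0625 = 660992.00

660992.00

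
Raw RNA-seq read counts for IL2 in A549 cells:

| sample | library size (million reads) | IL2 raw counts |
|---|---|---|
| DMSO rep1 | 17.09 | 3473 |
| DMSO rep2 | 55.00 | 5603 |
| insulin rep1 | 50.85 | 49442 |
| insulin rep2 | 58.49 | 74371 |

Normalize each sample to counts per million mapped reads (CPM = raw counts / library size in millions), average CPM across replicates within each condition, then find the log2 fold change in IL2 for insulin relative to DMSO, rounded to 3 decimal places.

CPM(DMSO rep1) = 3473 / 17.09 = 203.2183
CPM(DMSO rep2) = 5603 / 55.00 = 101.8727
CPM(insulin rep1) = 49442 / 50.85 = 972.3107
CPM(insulin rep2) = 74371 / 58.49 = 1271.5165
mean CPM(DMSO) = 152.5455; mean CPM(insulin) = 1121.9136
Fold change = 1121.9136 / 152.5455 = 7.35462
log2(7.35462) = 2.8787

2.879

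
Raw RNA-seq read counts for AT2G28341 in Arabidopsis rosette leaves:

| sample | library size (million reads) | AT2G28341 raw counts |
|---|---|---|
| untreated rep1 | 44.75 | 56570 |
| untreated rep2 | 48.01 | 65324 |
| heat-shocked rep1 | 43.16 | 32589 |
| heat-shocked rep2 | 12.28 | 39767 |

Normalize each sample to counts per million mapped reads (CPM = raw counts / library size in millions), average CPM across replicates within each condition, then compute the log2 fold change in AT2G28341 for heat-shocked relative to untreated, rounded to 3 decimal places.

CPM(untreated rep1) = 56570 / 44.75 = 1264.1341
CPM(untreated rep2) = 65324 / 48.01 = 1360.6332
CPM(heat-shocked rep1) = 32589 / 43.16 = 755.0741
CPM(heat-shocked rep2) = 39767 / 12.28 = 3238.3550
mean CPM(untreated) = 1312.3836; mean CPM(heat-shocked) = 1996.7146
Fold change = 1996.7146 / 1312.3836 = 1.52144
log2(1.52144) = 0.6054

0.605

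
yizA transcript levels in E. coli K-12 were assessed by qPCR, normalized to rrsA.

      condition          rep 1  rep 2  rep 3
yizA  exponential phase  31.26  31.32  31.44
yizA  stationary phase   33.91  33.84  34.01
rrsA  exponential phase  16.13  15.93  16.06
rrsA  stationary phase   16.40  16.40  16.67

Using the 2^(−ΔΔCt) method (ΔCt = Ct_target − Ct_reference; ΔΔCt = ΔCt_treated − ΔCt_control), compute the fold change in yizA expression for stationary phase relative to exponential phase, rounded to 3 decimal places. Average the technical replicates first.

0.228

Mean Ct: yizA exponential phase 31.340; yizA stationary phase 33.920; rrsA exponential phase 16.040; rrsA stationary phase 16.490
ΔCt(exponential phase) = 31.340 − 16.040 = 15.300
ΔCt(stationary phase) = 33.920 − 16.490 = 17.430
ΔΔCt = 17.430 − 15.300 = 2.130
Fold change = 2^(−2.130) = 0.2285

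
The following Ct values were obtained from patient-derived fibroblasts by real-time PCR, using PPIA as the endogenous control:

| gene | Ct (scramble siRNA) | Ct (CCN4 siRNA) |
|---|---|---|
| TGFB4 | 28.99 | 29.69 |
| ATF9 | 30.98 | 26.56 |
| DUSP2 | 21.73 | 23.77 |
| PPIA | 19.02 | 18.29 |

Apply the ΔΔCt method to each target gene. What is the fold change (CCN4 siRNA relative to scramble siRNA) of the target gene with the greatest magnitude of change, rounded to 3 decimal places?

12.906

TGFB4: ΔΔCt = (29.69−18.29) − (28.99−19.02) = 11.40 − 9.97 = 1.43; fold change = 2^-1.43 = 0.371
ATF9: ΔΔCt = (26.56−18.29) − (30.98−19.02) = 8.27 − 11.96 = -3.69; fold change = 2^3.69 = 12.906
DUSP2: ΔΔCt = (23.77−18.29) − (21.73−19.02) = 5.48 − 2.71 = 2.77; fold change = 2^-2.77 = 0.147
ATF9 has the largest |ΔΔCt| = 3.69.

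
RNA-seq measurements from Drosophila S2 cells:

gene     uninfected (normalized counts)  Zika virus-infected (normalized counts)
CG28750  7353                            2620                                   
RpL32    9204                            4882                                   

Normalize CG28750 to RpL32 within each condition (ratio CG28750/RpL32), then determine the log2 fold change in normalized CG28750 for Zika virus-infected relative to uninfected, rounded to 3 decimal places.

CG28750/RpL32 (uninfected) = 7353 / 9204 = 0.79889
CG28750/RpL32 (Zika virus-infected) = 2620 / 4882 = 0.53667
Fold change = 0.53667 / 0.79889 = 0.6718
log2(0.6718) = -0.5740

-0.574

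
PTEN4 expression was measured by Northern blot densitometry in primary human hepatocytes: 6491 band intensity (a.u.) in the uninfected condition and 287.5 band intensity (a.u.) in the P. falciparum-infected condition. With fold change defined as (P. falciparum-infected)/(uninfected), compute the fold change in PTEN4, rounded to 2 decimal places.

0.04

Fold change = 287.5 / 6491 = 0.044
PTEN4 is downregulated.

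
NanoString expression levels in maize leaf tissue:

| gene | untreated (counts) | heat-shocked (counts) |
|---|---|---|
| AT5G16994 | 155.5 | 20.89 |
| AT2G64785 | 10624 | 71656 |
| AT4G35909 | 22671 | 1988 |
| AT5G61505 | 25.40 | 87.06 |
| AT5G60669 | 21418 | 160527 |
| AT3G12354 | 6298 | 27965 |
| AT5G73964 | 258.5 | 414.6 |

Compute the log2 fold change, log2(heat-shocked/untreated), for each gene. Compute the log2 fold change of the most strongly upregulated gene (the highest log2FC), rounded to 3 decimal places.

log2(20.89/155.5) = -2.896  (AT5G16994)
log2(71656/10624) = 2.754  (AT2G64785)
log2(1988/22671) = -3.511  (AT4G35909)
log2(87.06/25.40) = 1.777  (AT5G61505)
log2(160527/21418) = 2.906  (AT5G60669)
log2(27965/6298) = 2.151  (AT3G12354)
log2(414.6/258.5) = 0.682  (AT5G73964)
AT5G60669 is most strongly upregulated.

2.906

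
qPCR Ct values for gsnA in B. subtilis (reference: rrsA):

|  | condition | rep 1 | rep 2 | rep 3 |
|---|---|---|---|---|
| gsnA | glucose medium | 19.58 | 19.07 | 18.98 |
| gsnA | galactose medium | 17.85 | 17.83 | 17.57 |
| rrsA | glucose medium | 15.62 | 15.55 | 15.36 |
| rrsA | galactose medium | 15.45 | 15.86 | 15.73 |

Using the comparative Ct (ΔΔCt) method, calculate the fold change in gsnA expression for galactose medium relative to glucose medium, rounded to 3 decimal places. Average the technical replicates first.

Mean Ct: gsnA glucose medium 19.210; gsnA galactose medium 17.750; rrsA glucose medium 15.510; rrsA galactose medium 15.680
ΔCt(glucose medium) = 19.210 − 15.510 = 3.700
ΔCt(galactose medium) = 17.750 − 15.680 = 2.070
ΔΔCt = 2.070 − 3.700 = -1.630
Fold change = 2^(−(-1.630)) = 2^1.630 = 3.0951

3.095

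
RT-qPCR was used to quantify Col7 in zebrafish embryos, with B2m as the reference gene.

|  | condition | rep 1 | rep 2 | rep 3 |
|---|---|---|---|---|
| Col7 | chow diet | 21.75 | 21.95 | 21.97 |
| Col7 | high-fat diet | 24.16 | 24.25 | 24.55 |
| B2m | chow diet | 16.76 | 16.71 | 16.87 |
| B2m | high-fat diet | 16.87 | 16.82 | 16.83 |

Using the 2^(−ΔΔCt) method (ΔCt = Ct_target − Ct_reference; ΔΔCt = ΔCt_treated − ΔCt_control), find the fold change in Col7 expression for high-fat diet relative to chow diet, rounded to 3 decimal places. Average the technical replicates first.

Mean Ct: Col7 chow diet 21.890; Col7 high-fat diet 24.320; B2m chow diet 16.780; B2m high-fat diet 16.840
ΔCt(chow diet) = 21.890 − 16.780 = 5.110
ΔCt(high-fat diet) = 24.320 − 16.840 = 7.480
ΔΔCt = 7.480 − 5.110 = 2.370
Fold change = 2^(−2.370) = 0.1934

0.193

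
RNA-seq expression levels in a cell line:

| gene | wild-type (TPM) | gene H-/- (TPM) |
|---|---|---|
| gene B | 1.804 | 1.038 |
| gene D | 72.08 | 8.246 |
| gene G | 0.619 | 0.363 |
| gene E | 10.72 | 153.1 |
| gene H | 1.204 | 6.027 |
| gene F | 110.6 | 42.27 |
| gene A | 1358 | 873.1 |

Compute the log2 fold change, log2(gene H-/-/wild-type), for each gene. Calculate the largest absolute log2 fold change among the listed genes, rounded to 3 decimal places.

log2(1.038/1.804) = -0.797  (gene B)
log2(8.246/72.08) = -3.128  (gene D)
log2(0.363/0.619) = -0.770  (gene G)
log2(153.1/10.72) = 3.836  (gene E)
log2(6.027/1.204) = 2.324  (gene H)
log2(42.27/110.6) = -1.388  (gene F)
log2(873.1/1358) = -0.637  (gene A)
The largest magnitude belongs to gene E.

3.836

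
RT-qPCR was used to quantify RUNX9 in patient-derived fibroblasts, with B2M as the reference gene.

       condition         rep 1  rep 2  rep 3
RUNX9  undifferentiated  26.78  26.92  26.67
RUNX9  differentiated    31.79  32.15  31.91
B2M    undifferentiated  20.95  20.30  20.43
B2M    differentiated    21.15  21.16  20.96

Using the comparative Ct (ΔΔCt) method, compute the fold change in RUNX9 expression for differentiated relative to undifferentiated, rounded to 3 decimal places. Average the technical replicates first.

0.040

Mean Ct: RUNX9 undifferentiated 26.790; RUNX9 differentiated 31.950; B2M undifferentiated 20.560; B2M differentiated 21.090
ΔCt(undifferentiated) = 26.790 − 20.560 = 6.230
ΔCt(differentiated) = 31.950 − 21.090 = 10.860
ΔΔCt = 10.860 − 6.230 = 4.630
Fold change = 2^(−4.630) = 0.0404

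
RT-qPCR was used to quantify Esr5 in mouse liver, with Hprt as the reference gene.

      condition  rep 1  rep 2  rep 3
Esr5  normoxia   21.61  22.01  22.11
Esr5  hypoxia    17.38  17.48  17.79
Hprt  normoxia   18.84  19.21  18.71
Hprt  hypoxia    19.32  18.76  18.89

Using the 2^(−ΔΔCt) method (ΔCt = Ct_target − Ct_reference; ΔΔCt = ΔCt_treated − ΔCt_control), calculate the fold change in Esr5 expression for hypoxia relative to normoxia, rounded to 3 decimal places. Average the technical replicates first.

Mean Ct: Esr5 normoxia 21.910; Esr5 hypoxia 17.550; Hprt normoxia 18.920; Hprt hypoxia 18.990
ΔCt(normoxia) = 21.910 − 18.920 = 2.990
ΔCt(hypoxia) = 17.550 − 18.990 = -1.440
ΔΔCt = -1.440 − 2.990 = -4.430
Fold change = 2^(−(-4.430)) = 2^4.430 = 21.5557

21.556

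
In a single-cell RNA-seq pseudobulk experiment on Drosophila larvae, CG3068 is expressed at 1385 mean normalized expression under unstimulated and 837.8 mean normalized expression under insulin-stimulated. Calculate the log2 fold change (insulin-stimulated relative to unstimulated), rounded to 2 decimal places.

-0.73

Fold change = 837.8 / 1385 = 0.6049
log2(0.6049) = -0.725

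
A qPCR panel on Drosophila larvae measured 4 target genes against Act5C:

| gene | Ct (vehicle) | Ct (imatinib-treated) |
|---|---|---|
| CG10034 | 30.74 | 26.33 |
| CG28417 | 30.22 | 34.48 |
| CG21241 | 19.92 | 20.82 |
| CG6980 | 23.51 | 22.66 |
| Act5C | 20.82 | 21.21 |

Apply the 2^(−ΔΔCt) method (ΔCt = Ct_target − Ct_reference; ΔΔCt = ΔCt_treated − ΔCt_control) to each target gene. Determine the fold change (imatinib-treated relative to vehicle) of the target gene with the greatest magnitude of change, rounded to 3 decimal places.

27.858

CG10034: ΔΔCt = (26.33−21.21) − (30.74−20.82) = 5.12 − 9.92 = -4.80; fold change = 2^4.80 = 27.858
CG28417: ΔΔCt = (34.48−21.21) − (30.22−20.82) = 13.27 − 9.40 = 3.87; fold change = 2^-3.87 = 0.068
CG21241: ΔΔCt = (20.82−21.21) − (19.92−20.82) = -0.39 − (-0.90) = 0.51; fold change = 2^-0.51 = 0.702
CG6980: ΔΔCt = (22.66−21.21) − (23.51−20.82) = 1.45 − 2.69 = -1.24; fold change = 2^1.24 = 2.362
CG10034 has the largest |ΔΔCt| = 4.80.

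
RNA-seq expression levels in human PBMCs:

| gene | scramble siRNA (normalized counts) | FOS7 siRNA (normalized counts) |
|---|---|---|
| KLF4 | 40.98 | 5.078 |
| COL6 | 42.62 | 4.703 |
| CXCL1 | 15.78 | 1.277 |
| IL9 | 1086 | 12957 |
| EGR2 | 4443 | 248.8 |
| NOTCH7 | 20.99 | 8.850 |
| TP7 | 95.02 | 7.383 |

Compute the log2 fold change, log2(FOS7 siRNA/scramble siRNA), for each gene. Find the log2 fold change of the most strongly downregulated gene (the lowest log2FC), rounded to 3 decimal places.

-4.158

log2(5.078/40.98) = -3.013  (KLF4)
log2(4.703/42.62) = -3.180  (COL6)
log2(1.277/15.78) = -3.627  (CXCL1)
log2(12957/1086) = 3.577  (IL9)
log2(248.8/4443) = -4.158  (EGR2)
log2(8.850/20.99) = -1.246  (NOTCH7)
log2(7.383/95.02) = -3.686  (TP7)
EGR2 is most strongly downregulated.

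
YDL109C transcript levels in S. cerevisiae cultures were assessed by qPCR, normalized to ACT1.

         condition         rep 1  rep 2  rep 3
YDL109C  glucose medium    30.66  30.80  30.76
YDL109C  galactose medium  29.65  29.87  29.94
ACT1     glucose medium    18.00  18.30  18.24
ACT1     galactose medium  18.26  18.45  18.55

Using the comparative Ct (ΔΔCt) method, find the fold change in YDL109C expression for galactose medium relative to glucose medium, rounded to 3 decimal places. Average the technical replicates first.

2.235

Mean Ct: YDL109C glucose medium 30.740; YDL109C galactose medium 29.820; ACT1 glucose medium 18.180; ACT1 galactose medium 18.420
ΔCt(glucose medium) = 30.740 − 18.180 = 12.560
ΔCt(galactose medium) = 29.820 − 18.420 = 11.400
ΔΔCt = 11.400 − 12.560 = -1.160
Fold change = 2^(−(-1.160)) = 2^1.160 = 2.2346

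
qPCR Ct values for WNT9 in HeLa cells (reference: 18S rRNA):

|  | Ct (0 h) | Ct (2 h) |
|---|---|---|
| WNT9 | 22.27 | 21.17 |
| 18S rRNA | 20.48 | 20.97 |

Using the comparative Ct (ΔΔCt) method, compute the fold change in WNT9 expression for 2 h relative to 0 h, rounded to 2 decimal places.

ΔCt(0 h) = 22.270 − 20.480 = 1.790
ΔCt(2 h) = 21.170 − 20.970 = 0.200
ΔΔCt = 0.200 − 1.790 = -1.590
Fold change = 2^(−(-1.590)) = 2^1.590 = 3.010

3.01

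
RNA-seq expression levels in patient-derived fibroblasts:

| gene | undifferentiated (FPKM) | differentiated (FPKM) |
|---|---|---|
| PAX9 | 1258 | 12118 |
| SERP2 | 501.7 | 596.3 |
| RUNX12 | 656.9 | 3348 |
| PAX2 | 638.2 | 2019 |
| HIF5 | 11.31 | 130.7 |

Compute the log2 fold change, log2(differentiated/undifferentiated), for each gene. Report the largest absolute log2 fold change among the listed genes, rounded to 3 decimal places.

3.531

log2(12118/1258) = 3.268  (PAX9)
log2(596.3/501.7) = 0.249  (SERP2)
log2(3348/656.9) = 2.350  (RUNX12)
log2(2019/638.2) = 1.662  (PAX2)
log2(130.7/11.31) = 3.531  (HIF5)
The largest magnitude belongs to HIF5.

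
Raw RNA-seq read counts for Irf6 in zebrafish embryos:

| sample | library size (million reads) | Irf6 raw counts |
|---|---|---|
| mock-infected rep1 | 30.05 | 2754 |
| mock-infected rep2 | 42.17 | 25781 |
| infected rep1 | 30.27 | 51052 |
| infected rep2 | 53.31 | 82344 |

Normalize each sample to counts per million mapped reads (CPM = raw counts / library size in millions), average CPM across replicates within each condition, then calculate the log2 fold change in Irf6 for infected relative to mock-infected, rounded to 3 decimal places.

CPM(mock-infected rep1) = 2754 / 30.05 = 91.6473
CPM(mock-infected rep2) = 25781 / 42.17 = 611.3588
CPM(infected rep1) = 51052 / 30.27 = 1686.5543
CPM(infected rep2) = 82344 / 53.31 = 1544.6258
mean CPM(mock-infected) = 351.5030; mean CPM(infected) = 1615.5901
Fold change = 1615.5901 / 351.5030 = 4.59623
log2(4.59623) = 2.2005

2.200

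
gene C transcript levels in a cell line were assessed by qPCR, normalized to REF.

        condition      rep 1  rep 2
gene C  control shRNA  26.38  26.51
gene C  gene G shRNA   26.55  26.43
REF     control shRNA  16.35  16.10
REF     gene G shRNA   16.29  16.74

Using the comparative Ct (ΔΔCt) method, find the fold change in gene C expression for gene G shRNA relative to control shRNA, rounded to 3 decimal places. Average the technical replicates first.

Mean Ct: gene C control shRNA 26.445; gene C gene G shRNA 26.490; REF control shRNA 16.225; REF gene G shRNA 16.515
ΔCt(control shRNA) = 26.445 − 16.225 = 10.220
ΔCt(gene G shRNA) = 26.490 − 16.515 = 9.975
ΔΔCt = 9.975 − 10.220 = -0.245
Fold change = 2^(−(-0.245)) = 2^0.245 = 1.1851

1.185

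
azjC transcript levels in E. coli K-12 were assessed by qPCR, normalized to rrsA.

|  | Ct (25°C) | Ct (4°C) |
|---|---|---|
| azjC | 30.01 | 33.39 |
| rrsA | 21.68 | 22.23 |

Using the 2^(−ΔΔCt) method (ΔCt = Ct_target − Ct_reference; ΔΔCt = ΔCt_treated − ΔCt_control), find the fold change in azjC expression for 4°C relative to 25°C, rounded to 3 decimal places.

0.141

ΔCt(25°C) = 30.010 − 21.680 = 8.330
ΔCt(4°C) = 33.390 − 22.230 = 11.160
ΔΔCt = 11.160 − 8.330 = 2.830
Fold change = 2^(−2.830) = 0.1406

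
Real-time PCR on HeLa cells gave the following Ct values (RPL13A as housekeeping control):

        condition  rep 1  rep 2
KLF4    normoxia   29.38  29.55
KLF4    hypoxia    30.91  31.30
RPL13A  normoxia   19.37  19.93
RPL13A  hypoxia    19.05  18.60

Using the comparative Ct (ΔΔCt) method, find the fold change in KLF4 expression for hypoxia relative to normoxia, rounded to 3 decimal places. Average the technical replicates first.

Mean Ct: KLF4 normoxia 29.465; KLF4 hypoxia 31.105; RPL13A normoxia 19.650; RPL13A hypoxia 18.825
ΔCt(normoxia) = 29.465 − 19.650 = 9.815
ΔCt(hypoxia) = 31.105 − 18.825 = 12.280
ΔΔCt = 12.280 − 9.815 = 2.465
Fold change = 2^(−2.465) = 0.1811

0.181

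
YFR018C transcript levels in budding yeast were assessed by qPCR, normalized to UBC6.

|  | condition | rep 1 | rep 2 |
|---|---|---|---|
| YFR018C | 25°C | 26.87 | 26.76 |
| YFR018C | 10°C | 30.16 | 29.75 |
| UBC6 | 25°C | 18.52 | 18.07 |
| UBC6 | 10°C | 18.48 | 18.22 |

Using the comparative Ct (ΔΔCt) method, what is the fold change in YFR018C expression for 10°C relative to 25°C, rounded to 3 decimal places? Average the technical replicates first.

Mean Ct: YFR018C 25°C 26.815; YFR018C 10°C 29.955; UBC6 25°C 18.295; UBC6 10°C 18.350
ΔCt(25°C) = 26.815 − 18.295 = 8.520
ΔCt(10°C) = 29.955 − 18.350 = 11.605
ΔΔCt = 11.605 − 8.520 = 3.085
Fold change = 2^(−3.085) = 0.1178

0.118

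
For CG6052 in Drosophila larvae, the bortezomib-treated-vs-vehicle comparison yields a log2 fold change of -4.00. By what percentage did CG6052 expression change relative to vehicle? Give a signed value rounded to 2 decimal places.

Fold change = 2^(-4.00) = 0.0625
Percent change = (FC − 1) × 100% = (0.0625 − 1) × 100 = -93.75%

-93.75%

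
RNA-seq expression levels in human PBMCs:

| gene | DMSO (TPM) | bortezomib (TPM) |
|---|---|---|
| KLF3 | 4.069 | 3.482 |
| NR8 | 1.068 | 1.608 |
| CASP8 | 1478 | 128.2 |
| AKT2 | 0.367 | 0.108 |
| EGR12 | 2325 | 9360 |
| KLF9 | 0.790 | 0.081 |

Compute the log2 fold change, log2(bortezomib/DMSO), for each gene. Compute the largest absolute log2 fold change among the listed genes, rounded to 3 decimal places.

3.527

log2(3.482/4.069) = -0.225  (KLF3)
log2(1.608/1.068) = 0.590  (NR8)
log2(128.2/1478) = -3.527  (CASP8)
log2(0.108/0.367) = -1.765  (AKT2)
log2(9360/2325) = 2.009  (EGR12)
log2(0.081/0.790) = -3.286  (KLF9)
The largest magnitude belongs to CASP8.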